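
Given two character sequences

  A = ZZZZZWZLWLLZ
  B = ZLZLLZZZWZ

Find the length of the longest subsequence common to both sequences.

7

Taking Z at A[1]=B[1] → Z at A[2]=B[3] → Z at A[4]=B[6] → Z at A[5]=B[7] → Z at A[7]=B[8] → W at A[9]=B[9] → Z at A[12]=B[10] gives a common subsequence of length 7. dp[12][10] = 7 confirms this is the maximum.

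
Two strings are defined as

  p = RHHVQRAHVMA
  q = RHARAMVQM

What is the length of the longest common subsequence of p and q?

One common subsequence of length 6: R [1,1], then H [2,2], then R [6,4], then A [7,5], then V [9,7], then M [10,9]. dp[11][9] = 6 confirms this is the maximum.

6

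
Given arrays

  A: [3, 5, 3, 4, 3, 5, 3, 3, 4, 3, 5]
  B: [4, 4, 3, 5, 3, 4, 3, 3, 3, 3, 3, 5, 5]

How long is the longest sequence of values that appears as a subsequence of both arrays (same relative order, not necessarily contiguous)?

9

Let dp[i][j] be the LCS length of the first i values of A and the first j values of B. dp[i][j] = dp[i-1][j-1]+1 when the i-th and j-th values match, else max(dp[i-1][j], dp[i][j-1]).
    ·  4  4  3  5  3  4  3  3  3  3  3  5  5
 ·  0  0  0  0  0  0  0  0  0  0  0  0  0  0
 3  0  0  0  1  1  1  1  1  1  1  1  1  1  1
 5  0  0  0  1  2  2  2  2  2  2  2  2  2  2
 3  0  0  0  1  2  3  3  3  3  3  3  3  3  3
 4  0  1  1  1  2  3  4  4  4  4  4  4  4  4
 3  0  1  1  2  2  3  4  5  5  5  5  5  5  5
 5  0  1  1  2  3  3  4  5  5  5  5  5  6  6
 3  0  1  1  2  3  4  4  5  6  6  6  6  6  6
 3  0  1  1  2  3  4  4  5  6  7  7  7  7  7
 4  0  1  2  2  3  4  5  5  6  7  7  7  7  7
 3  0  1  2  3  3  4  5  6  6  7  8  8  8  8
 5  0  1  2  3  4  4  5  6  6  7  8  8  9  9
dp[11][13] = 9. One LCS (by backtracking along matches): 3, 5, 3, 4, 3, 3, 3, 3, 5.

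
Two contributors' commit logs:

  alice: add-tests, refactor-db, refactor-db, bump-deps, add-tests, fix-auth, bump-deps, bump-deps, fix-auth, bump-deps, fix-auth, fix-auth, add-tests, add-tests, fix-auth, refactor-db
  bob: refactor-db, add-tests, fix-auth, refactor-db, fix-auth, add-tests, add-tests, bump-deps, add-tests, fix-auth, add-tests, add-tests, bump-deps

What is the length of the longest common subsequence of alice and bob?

8

Taking refactor-db [3,1]; then add-tests [5,2]; then fix-auth [6,3]; then fix-auth [9,5]; then bump-deps [10,8]; then fix-auth [12,10]; then add-tests [13,11]; then add-tests [14,12] gives a common subsequence of length 8. The LCS DP gives dp[16][13] = 8, so this is optimal.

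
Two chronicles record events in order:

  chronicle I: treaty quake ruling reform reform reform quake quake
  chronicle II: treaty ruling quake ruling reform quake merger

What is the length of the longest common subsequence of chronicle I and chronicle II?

5

Pick treaty [1,1] → quake [2,3] → ruling [3,4] → reform [6,5] → quake [7,6]; all 5 events appear in both, in order. dp[8][7] = 5 confirms this is the maximum.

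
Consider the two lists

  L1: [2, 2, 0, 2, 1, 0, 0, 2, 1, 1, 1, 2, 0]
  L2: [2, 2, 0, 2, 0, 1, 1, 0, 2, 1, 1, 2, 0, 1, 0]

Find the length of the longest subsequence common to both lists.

11

Taking 2 (L1 #1, L2 #1) → 2 (L1 #2, L2 #2) → 0 (L1 #3, L2 #3) → 2 (L1 #4, L2 #4) → 1 (L1 #5, L2 #7) → 0 (L1 #7, L2 #8) → 2 (L1 #8, L2 #9) → 1 (L1 #9, L2 #10) → 1 (L1 #10, L2 #11) → 1 (L1 #11, L2 #14) → 0 (L1 #13, L2 #15) gives a common subsequence of length 11, and the DP table's final entry dp[13][15] is also 11, so no common subsequence is longer.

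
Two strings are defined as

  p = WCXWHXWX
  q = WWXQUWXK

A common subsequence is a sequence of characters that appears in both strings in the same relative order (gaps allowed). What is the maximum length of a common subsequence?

5

Match W at p[1]=q[1] → W at p[4]=q[2] → X at p[6]=q[3] → W at p[7]=q[6] → X at p[8]=q[7] — 5 characters in the same relative order in both. dp[8][8] = 5 confirms this is the maximum.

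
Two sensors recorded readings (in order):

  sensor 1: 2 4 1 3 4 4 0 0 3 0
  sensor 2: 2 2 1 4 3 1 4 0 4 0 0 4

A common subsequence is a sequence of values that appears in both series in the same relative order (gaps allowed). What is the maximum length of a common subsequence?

Let dp[i][j] be the LCS length of the first i values of sensor 1 and the first j values of sensor 2. dp[i][j] = dp[i-1][j-1]+1 when the i-th and j-th values match, else max(dp[i-1][j], dp[i][j-1]).
    ·  2  2  1  4  3  1  4  0  4  0  0  4
 ·  0  0  0  0  0  0  0  0  0  0  0  0  0
 2  0  1  1  1  1  1  1  1  1  1  1  1  1
 4  0  1  1  1  2  2  2  2  2  2  2  2  2
 1  0  1  1  2  2  2  3  3  3  3  3  3  3
 3  0  1  1  2  2  3  3  3  3  3  3  3  3
 4  0  1  1  2  3  3  3  4  4  4  4  4  4
 4  0  1  1  2  3  3  3  4  4  5  5  5  5
 0  0  1  1  2  3  3  3  4  5  5  6  6  6
 0  0  1  1  2  3  3  3  4  5  5  6  7  7
 3  0  1  1  2  3  4  4  4  5  5  6  7  7
 0  0  1  1  2  3  4  4  4  5  5  6  7  7
dp[10][12] = 7. One LCS (by backtracking along matches): 2, 4, 1, 4, 4, 0, 0.

7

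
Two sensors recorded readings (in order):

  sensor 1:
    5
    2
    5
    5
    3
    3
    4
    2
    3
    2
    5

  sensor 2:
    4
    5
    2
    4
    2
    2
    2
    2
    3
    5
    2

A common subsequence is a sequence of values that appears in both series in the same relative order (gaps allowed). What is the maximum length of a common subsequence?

Match 5 (sensor 1 #1, sensor 2 #2); then 2 (sensor 1 #2, sensor 2 #3); then 4 (sensor 1 #7, sensor 2 #4); then 2 (sensor 1 #8, sensor 2 #8); then 3 (sensor 1 #9, sensor 2 #9); then 2 (sensor 1 #10, sensor 2 #11) — 6 values in the same relative order in both. The LCS DP gives dp[11][11] = 6, so this is optimal.

6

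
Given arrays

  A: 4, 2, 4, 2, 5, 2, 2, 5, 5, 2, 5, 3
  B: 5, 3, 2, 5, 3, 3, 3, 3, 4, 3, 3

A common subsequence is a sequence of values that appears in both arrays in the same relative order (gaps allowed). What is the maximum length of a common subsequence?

Match 5 (A #5, B #1) → 2 (A #7, B #3) → 5 (A #8, B #4) → 3 (A #12, B #11) — 4 values in the same relative order in both. dp[12][11] = 4 confirms this is the maximum.

4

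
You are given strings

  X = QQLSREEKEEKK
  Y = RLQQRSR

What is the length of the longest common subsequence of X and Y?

Let dp[i][j] be the LCS length of the first i characters of X and the first j characters of Y. dp[i][j] = dp[i-1][j-1]+1 when the i-th and j-th characters match, else max(dp[i-1][j], dp[i][j-1]).
    ·  R  L  Q  Q  R  S  R
 ·  0  0  0  0  0  0  0  0
 Q  0  0  0  1  1  1  1  1
 Q  0  0  0  1  2  2  2  2
 L  0  0  1  1  2  2  2  2
 S  0  0  1  1  2  2  3  3
 R  0  1  1  1  2  3  3  4
 E  0  1  1  1  2  3  3  4
 E  0  1  1  1  2  3  3  4
 K  0  1  1  1  2  3  3  4
 E  0  1  1  1  2  3  3  4
 E  0  1  1  1  2  3  3  4
 K  0  1  1  1  2  3  3  4
 K  0  1  1  1  2  3  3  4
dp[12][7] = 4. One LCS (by backtracking along matches): QQSR.

4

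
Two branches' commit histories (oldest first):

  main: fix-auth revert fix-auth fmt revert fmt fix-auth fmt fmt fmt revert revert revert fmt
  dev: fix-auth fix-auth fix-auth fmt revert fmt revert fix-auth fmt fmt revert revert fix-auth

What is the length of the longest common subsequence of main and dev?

Match fix-auth (main #1, dev #2), then fix-auth (main #3, dev #3), then fmt (main #4, dev #4), then revert (main #5, dev #5), then fmt (main #6, dev #6), then fix-auth (main #7, dev #8), then fmt (main #9, dev #9), then fmt (main #10, dev #10), then revert (main #11, dev #11), then revert (main #12, dev #12) — 10 commits in the same relative order in both. dp[14][13] = 10 confirms this is the maximum.

10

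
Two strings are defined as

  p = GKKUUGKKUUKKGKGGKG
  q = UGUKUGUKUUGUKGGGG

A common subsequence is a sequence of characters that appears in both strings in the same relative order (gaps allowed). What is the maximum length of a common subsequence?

Match G (p #1, q #2), K (p #2, q #4), K (p #3, q #8), U (p #4, q #9), U (p #5, q #10), G (p #6, q #11), U (p #10, q #12), K (p #12, q #13), G (p #13, q #14), G (p #15, q #15), G (p #16, q #16), G (p #18, q #17) — 12 characters in the same relative order in both. dp[18][17] = 12 confirms this is the maximum.

12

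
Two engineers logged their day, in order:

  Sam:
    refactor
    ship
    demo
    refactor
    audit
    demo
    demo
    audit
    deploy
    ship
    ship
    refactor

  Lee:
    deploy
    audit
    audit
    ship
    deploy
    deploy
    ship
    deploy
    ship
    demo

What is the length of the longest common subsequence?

Match audit at Sam[5]=Lee[2], audit at Sam[8]=Lee[3], deploy at Sam[9]=Lee[6], ship at Sam[10]=Lee[7], ship at Sam[11]=Lee[9] — 5 tasks in the same relative order in both. The LCS DP gives dp[12][10] = 5, so this is optimal.

5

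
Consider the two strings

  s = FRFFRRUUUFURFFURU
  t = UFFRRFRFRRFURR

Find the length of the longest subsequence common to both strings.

Taking F [1,3] → R [2,5] → F [3,6] → F [4,8] → R [5,9] → R [6,10] → F [10,11] → U [11,12] → R [12,13] → R [16,14] gives a common subsequence of length 10. dp[17][14] = 10 confirms this is the maximum.

10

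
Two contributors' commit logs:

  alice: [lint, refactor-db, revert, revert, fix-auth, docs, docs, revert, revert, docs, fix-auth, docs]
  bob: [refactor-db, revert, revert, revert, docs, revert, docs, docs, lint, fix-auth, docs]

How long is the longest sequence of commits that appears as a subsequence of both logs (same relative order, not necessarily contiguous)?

8

Pick refactor-db [2,1], then revert [3,3], then revert [4,4], then docs [6,5], then docs [7,7], then docs [10,8], then fix-auth [11,10], then docs [12,11]; all 8 commits appear in both, in order. dp[12][11] = 8 confirms this is the maximum.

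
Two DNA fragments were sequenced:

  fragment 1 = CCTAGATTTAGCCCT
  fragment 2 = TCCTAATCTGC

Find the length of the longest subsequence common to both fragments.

One common subsequence of length 9: C (fragment 1 #1, fragment 2 #2), then C (fragment 1 #2, fragment 2 #3), then T (fragment 1 #3, fragment 2 #4), then A (fragment 1 #4, fragment 2 #5), then A (fragment 1 #6, fragment 2 #6), then T (fragment 1 #7, fragment 2 #7), then T (fragment 1 #9, fragment 2 #9), then G (fragment 1 #11, fragment 2 #10), then C (fragment 1 #14, fragment 2 #11), and the DP table's final entry dp[15][11] is also 9, so no common subsequence is longer.

9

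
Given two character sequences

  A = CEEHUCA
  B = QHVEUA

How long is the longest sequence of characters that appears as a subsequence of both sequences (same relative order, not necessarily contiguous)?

Let dp[i][j] be the LCS length of the first i characters of A and the first j characters of B. dp[i][j] = dp[i-1][j-1]+1 when the i-th and j-th characters match, else max(dp[i-1][j], dp[i][j-1]).
    ·  Q  H  V  E  U  A
 ·  0  0  0  0  0  0  0
 C  0  0  0  0  0  0  0
 E  0  0  0  0  1  1  1
 E  0  0  0  0  1  1  1
 H  0  0  1  1  1  1  1
 U  0  0  1  1  1  2  2
 C  0  0  1  1  1  2  2
 A  0  0  1  1  1  2  3
dp[7][6] = 3. One LCS (by backtracking along matches): EUA.

3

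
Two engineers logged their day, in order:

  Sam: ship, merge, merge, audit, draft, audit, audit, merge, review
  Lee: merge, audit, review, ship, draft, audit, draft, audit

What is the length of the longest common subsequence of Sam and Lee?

5

Match merge at Sam[3]=Lee[1], then audit at Sam[4]=Lee[2], then draft at Sam[5]=Lee[5], then audit at Sam[6]=Lee[6], then audit at Sam[7]=Lee[8] — 5 tasks in the same relative order in both. Since dp[9][8] = 5, nothing longer is possible.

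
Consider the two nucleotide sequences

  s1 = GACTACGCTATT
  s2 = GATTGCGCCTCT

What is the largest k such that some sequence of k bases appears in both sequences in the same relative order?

8

Let dp[i][j] be the LCS length of the first i bases of s1 and the first j bases of s2. dp[i][j] = dp[i-1][j-1]+1 when the i-th and j-th bases match, else max(dp[i-1][j], dp[i][j-1]).
    ·  G  A  T  T  G  C  G  C  C  T  C  T
 ·  0  0  0  0  0  0  0  0  0  0  0  0  0
 G  0  1  1  1  1  1  1  1  1  1  1  1  1
 A  0  1  2  2  2  2  2  2  2  2  2  2  2
 C  0  1  2  2  2  2  3  3  3  3  3  3  3
 T  0  1  2  3  3  3  3  3  3  3  4  4  4
 A  0  1  2  3  3  3  3  3  3  3  4  4  4
 C  0  1  2  3  3  3  4  4  4  4  4  5  5
 G  0  1  2  3  3  4  4  5  5  5  5  5  5
 C  0  1  2  3  3  4  5  5  6  6  6  6  6
 T  0  1  2  3  4  4  5  5  6  6  7  7  7
 A  0  1  2  3  4  4  5  5  6  6  7  7  7
 T  0  1  2  3  4  4  5  5  6  6  7  7  8
 T  0  1  2  3  4  4  5  5  6  6  7  7  8
dp[12][12] = 8. One LCS (by backtracking along matches): GATCGCTT.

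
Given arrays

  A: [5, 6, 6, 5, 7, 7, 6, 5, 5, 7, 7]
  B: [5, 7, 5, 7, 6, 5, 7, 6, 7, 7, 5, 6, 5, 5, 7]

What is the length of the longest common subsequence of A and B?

Pick 5 (A #1, B #3), then 6 (A #2, B #5), then 6 (A #3, B #8), then 7 (A #5, B #9), then 7 (A #6, B #10), then 6 (A #7, B #12), then 5 (A #8, B #13), then 5 (A #9, B #14), then 7 (A #11, B #15); all 9 values appear in both, in order. Since dp[11][15] = 9, nothing longer is possible.

9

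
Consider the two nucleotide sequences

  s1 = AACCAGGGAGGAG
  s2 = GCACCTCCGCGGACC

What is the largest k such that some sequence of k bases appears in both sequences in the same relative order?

Match A [1,3]; then C [3,7]; then C [4,8]; then G [6,9]; then G [7,11]; then G [8,12]; then A [9,13] — 7 bases in the same relative order in both. Since dp[13][15] = 7, nothing longer is possible.

7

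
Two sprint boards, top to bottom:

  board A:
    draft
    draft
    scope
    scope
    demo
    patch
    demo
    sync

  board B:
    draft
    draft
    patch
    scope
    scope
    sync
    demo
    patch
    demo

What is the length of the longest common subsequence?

Match draft at board A[1]=board B[1], draft at board A[2]=board B[2], scope at board A[3]=board B[4], scope at board A[4]=board B[5], demo at board A[5]=board B[7], patch at board A[6]=board B[8], demo at board A[7]=board B[9] — 7 tasks in the same relative order in both. dp[8][9] = 7 confirms this is the maximum.

7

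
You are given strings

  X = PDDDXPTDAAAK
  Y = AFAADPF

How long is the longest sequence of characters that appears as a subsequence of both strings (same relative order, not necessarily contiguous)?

Taking A (X #9, Y #1) → A (X #10, Y #3) → A (X #11, Y #4) gives a common subsequence of length 3. dp[12][7] = 3 confirms this is the maximum.

3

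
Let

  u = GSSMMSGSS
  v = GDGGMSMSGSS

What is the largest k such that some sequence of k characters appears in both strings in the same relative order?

Let dp[i][j] be the LCS length of the first i characters of u and the first j characters of v. dp[i][j] = dp[i-1][j-1]+1 when the i-th and j-th characters match, else max(dp[i-1][j], dp[i][j-1]).
    ·  G  D  G  G  M  S  M  S  G  S  S
 ·  0  0  0  0  0  0  0  0  0  0  0  0
 G  0  1  1  1  1  1  1  1  1  1  1  1
 S  0  1  1  1  1  1  2  2  2  2  2  2
 S  0  1  1  1  1  1  2  2  3  3  3  3
 M  0  1  1  1  1  2  2  3  3  3  3  3
 M  0  1  1  1  1  2  2  3  3  3  3  3
 S  0  1  1  1  1  2  3  3  4  4  4  4
 G  0  1  1  2  2  2  3  3  4  5  5  5
 S  0  1  1  2  2  2  3  3  4  5  6  6
 S  0  1  1  2  2  2  3  3  4  5  6  7
dp[9][11] = 7. One LCS (by backtracking along matches): GSMSGSS.

7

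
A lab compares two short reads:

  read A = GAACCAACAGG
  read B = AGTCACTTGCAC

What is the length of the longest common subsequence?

Match G [1,2]; then A [3,5]; then C [4,6]; then C [5,10]; then A [7,11]; then C [8,12] — 6 bases in the same relative order in both. The LCS DP gives dp[11][12] = 6, so this is optimal.

6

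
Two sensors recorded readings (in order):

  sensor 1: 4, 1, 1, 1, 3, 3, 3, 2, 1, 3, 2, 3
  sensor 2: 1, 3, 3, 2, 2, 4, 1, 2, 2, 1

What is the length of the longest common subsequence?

6

Let dp[i][j] be the LCS length of the first i values of sensor 1 and the first j values of sensor 2. dp[i][j] = dp[i-1][j-1]+1 when the i-th and j-th values match, else max(dp[i-1][j], dp[i][j-1]).
    ·  1  3  3  2  2  4  1  2  2  1
 ·  0  0  0  0  0  0  0  0  0  0  0
 4  0  0  0  0  0  0  1  1  1  1  1
 1  0  1  1  1  1  1  1  2  2  2  2
 1  0  1  1  1  1  1  1  2  2  2  3
 1  0  1  1  1  1  1  1  2  2  2  3
 3  0  1  2  2  2  2  2  2  2  2  3
 3  0  1  2  3  3  3  3  3  3  3  3
 3  0  1  2  3  3  3  3  3  3  3  3
 2  0  1  2  3  4  4  4  4  4  4  4
 1  0  1  2  3  4  4  4  5  5  5  5
 3  0  1  2  3  4  4  4  5  5  5  5
 2  0  1  2  3  4  5  5  5  6  6  6
 3  0  1  2  3  4  5  5  5  6  6  6
dp[12][10] = 6. One LCS (by backtracking along matches): 1, 3, 3, 2, 1, 2.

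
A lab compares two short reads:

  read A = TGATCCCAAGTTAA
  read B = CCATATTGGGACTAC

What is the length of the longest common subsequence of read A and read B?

8

Pick C at read A[6]=read B[1], C at read A[7]=read B[2], A at read A[8]=read B[3], A at read A[9]=read B[5], T at read A[11]=read B[6], T at read A[12]=read B[7], A at read A[13]=read B[11], A at read A[14]=read B[14]; all 8 bases appear in both, in order. Since dp[14][15] = 8, nothing longer is possible.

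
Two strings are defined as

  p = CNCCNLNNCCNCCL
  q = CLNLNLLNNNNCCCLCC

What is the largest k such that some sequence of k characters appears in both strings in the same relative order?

Pick C at p[1]=q[1], then N at p[2]=q[3], then N at p[5]=q[5], then L at p[6]=q[7], then N at p[7]=q[10], then N at p[8]=q[11], then C at p[9]=q[13], then C at p[10]=q[14], then C at p[12]=q[16], then C at p[13]=q[17]; all 10 characters appear in both, in order. dp[14][17] = 10 confirms this is the maximum.

10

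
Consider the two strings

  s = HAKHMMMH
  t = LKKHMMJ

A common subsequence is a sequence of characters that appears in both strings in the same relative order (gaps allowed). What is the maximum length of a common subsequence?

Pick K [3,3]; then H [4,4]; then M [5,5]; then M [6,6]; all 4 characters appear in both, in order. The LCS DP gives dp[8][7] = 4, so this is optimal.

4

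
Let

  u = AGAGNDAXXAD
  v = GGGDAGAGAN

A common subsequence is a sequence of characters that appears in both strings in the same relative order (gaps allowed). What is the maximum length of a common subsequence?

5

Match A [1,5] → G [2,6] → A [3,7] → G [4,8] → N [5,10] — 5 characters in the same relative order in both. Since dp[11][10] = 5, nothing longer is possible.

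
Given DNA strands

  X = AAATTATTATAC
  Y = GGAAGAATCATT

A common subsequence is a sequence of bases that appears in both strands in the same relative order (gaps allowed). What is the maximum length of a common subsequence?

Let dp[i][j] be the LCS length of the first i bases of X and the first j bases of Y. dp[i][j] = dp[i-1][j-1]+1 when the i-th and j-th bases match, else max(dp[i-1][j], dp[i][j-1]).
    ·  G  G  A  A  G  A  A  T  C  A  T  T
 ·  0  0  0  0  0  0  0  0  0  0  0  0  0
 A  0  0  0  1  1  1  1  1  1  1  1  1  1
 A  0  0  0  1  2  2  2  2  2  2  2  2  2
 A  0  0  0  1  2  2  3  3  3  3  3  3  3
 T  0  0  0  1  2  2  3  3  4  4  4  4  4
 T  0  0  0  1  2  2  3  3  4  4  4  5  5
 A  0  0  0  1  2  2  3  4  4  4  5  5  5
 T  0  0  0  1  2  2  3  4  5  5  5  6  6
 T  0  0  0  1  2  2  3  4  5  5  5  6  7
 A  0  0  0  1  2  2  3  4  5  5  6  6  7
 T  0  0  0  1  2  2  3  4  5  5  6  7  7
 A  0  0  0  1  2  2  3  4  5  5  6  7  7
 C  0  0  0  1  2  2  3  4  5  6  6  7  7
dp[12][12] = 7. One LCS (by backtracking along matches): AAATATT.

7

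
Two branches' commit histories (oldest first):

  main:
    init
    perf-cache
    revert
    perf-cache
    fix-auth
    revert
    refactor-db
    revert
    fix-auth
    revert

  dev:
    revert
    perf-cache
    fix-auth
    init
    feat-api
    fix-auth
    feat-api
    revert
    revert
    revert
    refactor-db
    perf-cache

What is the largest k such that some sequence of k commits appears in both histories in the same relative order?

6

Pick revert (main #3, dev #1) → perf-cache (main #4, dev #2) → fix-auth (main #5, dev #6) → revert (main #6, dev #8) → revert (main #8, dev #9) → revert (main #10, dev #10); all 6 commits appear in both, in order. dp[10][12] = 6 confirms this is the maximum.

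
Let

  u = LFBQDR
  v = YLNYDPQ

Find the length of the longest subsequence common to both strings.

2

Match L [1,2] → Q [4,7] — 2 characters in the same relative order in both. Since dp[6][7] = 2, nothing longer is possible.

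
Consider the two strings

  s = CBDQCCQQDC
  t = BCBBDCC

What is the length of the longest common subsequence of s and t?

5

Taking C at s[1]=t[2] → B at s[2]=t[4] → D at s[3]=t[5] → C at s[6]=t[6] → C at s[10]=t[7] gives a common subsequence of length 5, and the DP table's final entry dp[10][7] is also 5, so no common subsequence is longer.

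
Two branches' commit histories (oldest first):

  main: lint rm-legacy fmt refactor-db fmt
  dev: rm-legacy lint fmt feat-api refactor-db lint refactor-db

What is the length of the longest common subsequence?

3

One common subsequence of length 3: lint [1,2], fmt [3,3], refactor-db [4,7]. Since dp[5][7] = 3, nothing longer is possible.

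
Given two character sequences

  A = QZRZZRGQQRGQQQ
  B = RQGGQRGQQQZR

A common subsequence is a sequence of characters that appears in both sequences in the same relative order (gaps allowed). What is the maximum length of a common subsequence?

8

One common subsequence of length 8: Q at A[1]=B[2] → G at A[7]=B[4] → Q at A[9]=B[5] → R at A[10]=B[6] → G at A[11]=B[7] → Q at A[12]=B[8] → Q at A[13]=B[9] → Q at A[14]=B[10]. dp[14][12] = 8 confirms this is the maximum.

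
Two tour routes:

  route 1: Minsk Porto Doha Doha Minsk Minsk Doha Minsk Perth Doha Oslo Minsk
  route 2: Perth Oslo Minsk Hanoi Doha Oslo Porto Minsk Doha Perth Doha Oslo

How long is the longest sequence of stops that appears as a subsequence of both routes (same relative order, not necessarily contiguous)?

Taking Minsk (route 1 #1, route 2 #3); then Porto (route 1 #2, route 2 #7); then Minsk (route 1 #6, route 2 #8); then Doha (route 1 #7, route 2 #9); then Perth (route 1 #9, route 2 #10); then Doha (route 1 #10, route 2 #11); then Oslo (route 1 #11, route 2 #12) gives a common subsequence of length 7. The LCS DP gives dp[12][12] = 7, so this is optimal.

7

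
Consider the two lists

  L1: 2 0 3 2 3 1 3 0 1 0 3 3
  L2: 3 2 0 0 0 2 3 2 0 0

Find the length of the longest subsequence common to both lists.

6

One common subsequence of length 6: 2 at L1[1]=L2[2], then 0 at L1[2]=L2[5], then 3 at L1[3]=L2[7], then 2 at L1[4]=L2[8], then 0 at L1[8]=L2[9], then 0 at L1[10]=L2[10], and the DP table's final entry dp[12][10] is also 6, so no common subsequence is longer.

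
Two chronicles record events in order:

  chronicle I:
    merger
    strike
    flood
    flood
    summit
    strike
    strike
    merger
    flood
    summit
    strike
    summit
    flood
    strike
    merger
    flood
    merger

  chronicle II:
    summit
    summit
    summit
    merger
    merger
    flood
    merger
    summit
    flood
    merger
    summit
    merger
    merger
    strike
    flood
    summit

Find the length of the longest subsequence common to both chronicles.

7

Pick merger at chronicle I[1]=chronicle II[5], then flood at chronicle I[3]=chronicle II[6], then flood at chronicle I[4]=chronicle II[9], then summit at chronicle I[5]=chronicle II[11], then strike at chronicle I[7]=chronicle II[14], then flood at chronicle I[9]=chronicle II[15], then summit at chronicle I[12]=chronicle II[16]; all 7 events appear in both, in order. The LCS DP gives dp[17][16] = 7, so this is optimal.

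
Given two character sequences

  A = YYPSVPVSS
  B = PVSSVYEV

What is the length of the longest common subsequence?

Pick P (A #3, B #1); then S (A #4, B #4); then V (A #5, B #5); then V (A #7, B #8); all 4 characters appear in both, in order. dp[9][8] = 4 confirms this is the maximum.

4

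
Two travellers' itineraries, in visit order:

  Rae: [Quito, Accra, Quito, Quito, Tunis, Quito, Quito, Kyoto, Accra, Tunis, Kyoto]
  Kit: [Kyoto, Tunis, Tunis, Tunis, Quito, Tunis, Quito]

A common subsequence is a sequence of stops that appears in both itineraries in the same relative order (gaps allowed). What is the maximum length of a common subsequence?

3

One common subsequence of length 3: Quito at Rae[4]=Kit[5]; then Tunis at Rae[5]=Kit[6]; then Quito at Rae[7]=Kit[7]. The LCS DP gives dp[11][7] = 3, so this is optimal.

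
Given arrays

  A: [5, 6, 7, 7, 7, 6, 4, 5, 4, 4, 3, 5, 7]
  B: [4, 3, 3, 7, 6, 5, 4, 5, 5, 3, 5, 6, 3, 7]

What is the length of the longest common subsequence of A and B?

7

Pick 7 [5,4], 6 [6,5], 4 [7,7], 5 [8,9], 3 [11,10], 5 [12,11], 7 [13,14]; all 7 values appear in both, in order. The LCS DP gives dp[13][14] = 7, so this is optimal.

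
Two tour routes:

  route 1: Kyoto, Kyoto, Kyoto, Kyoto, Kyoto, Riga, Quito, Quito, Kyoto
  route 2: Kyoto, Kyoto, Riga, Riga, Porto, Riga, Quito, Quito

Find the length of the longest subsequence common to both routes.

5

Taking Kyoto [1,1] → Kyoto [2,2] → Riga [6,6] → Quito [7,7] → Quito [8,8] gives a common subsequence of length 5. Since dp[9][8] = 5, nothing longer is possible.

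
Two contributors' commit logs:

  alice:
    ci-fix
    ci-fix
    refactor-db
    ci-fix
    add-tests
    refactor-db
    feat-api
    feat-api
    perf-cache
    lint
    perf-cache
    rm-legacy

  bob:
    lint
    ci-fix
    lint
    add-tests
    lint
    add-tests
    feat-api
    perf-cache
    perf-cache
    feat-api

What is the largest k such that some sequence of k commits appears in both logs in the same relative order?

Match ci-fix [1,2], then add-tests [5,6], then feat-api [8,7], then perf-cache [9,8], then perf-cache [11,9] — 5 commits in the same relative order in both. dp[12][10] = 5 confirms this is the maximum.

5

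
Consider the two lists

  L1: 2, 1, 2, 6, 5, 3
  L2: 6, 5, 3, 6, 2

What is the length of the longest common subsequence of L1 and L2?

Let dp[i][j] be the LCS length of the first i values of L1 and the first j values of L2. dp[i][j] = dp[i-1][j-1]+1 when the i-th and j-th values match, else max(dp[i-1][j], dp[i][j-1]).
    ·  6  5  3  6  2
 ·  0  0  0  0  0  0
 2  0  0  0  0  0  1
 1  0  0  0  0  0  1
 2  0  0  0  0  0  1
 6  0  1  1  1  1  1
 5  0  1  2  2  2  2
 3  0  1  2  3  3  3
dp[6][5] = 3. One LCS (by backtracking along matches): 6, 5, 3.

3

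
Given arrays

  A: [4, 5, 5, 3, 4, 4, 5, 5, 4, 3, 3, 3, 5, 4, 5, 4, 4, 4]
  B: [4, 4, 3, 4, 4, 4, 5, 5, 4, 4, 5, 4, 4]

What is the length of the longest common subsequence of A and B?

11

Taking 4 at A[1]=B[2]; then 3 at A[4]=B[3]; then 4 at A[5]=B[5]; then 4 at A[6]=B[6]; then 5 at A[7]=B[7]; then 5 at A[8]=B[8]; then 4 at A[9]=B[9]; then 4 at A[14]=B[10]; then 5 at A[15]=B[11]; then 4 at A[17]=B[12]; then 4 at A[18]=B[13] gives a common subsequence of length 11, and the DP table's final entry dp[18][13] is also 11, so no common subsequence is longer.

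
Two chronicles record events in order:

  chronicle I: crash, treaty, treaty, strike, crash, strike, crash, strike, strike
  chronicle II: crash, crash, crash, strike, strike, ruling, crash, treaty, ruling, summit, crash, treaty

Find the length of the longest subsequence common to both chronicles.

5

Pick crash (chronicle I #1, chronicle II #1), crash (chronicle I #5, chronicle II #2), crash (chronicle I #7, chronicle II #3), strike (chronicle I #8, chronicle II #4), strike (chronicle I #9, chronicle II #5); all 5 events appear in both, in order. Since dp[9][12] = 5, nothing longer is possible.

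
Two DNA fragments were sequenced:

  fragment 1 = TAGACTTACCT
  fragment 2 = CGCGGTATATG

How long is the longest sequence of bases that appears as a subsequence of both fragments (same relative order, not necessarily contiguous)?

6

One common subsequence of length 6: G (fragment 1 #3, fragment 2 #2) → C (fragment 1 #5, fragment 2 #3) → T (fragment 1 #6, fragment 2 #6) → T (fragment 1 #7, fragment 2 #8) → A (fragment 1 #8, fragment 2 #9) → T (fragment 1 #11, fragment 2 #10). dp[11][11] = 6 confirms this is the maximum.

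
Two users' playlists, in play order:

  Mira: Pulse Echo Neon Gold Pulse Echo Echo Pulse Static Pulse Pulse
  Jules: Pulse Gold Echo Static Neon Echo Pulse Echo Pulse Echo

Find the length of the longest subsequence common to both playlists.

Taking Pulse [1,1] → Echo [2,3] → Neon [3,5] → Pulse [5,7] → Echo [6,8] → Echo [7,10] gives a common subsequence of length 6. Since dp[11][10] = 6, nothing longer is possible.

6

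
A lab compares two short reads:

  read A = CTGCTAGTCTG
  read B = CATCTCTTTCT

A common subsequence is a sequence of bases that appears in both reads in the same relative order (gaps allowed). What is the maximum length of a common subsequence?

7

Taking C at read A[1]=read B[4]; then T at read A[2]=read B[5]; then C at read A[4]=read B[6]; then T at read A[5]=read B[8]; then T at read A[8]=read B[9]; then C at read A[9]=read B[10]; then T at read A[10]=read B[11] gives a common subsequence of length 7. The LCS DP gives dp[11][11] = 7, so this is optimal.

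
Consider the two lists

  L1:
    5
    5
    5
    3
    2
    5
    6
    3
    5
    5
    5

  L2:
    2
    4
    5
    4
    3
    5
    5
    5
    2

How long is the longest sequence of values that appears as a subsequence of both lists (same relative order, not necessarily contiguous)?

6

Let dp[i][j] be the LCS length of the first i values of L1 and the first j values of L2. dp[i][j] = dp[i-1][j-1]+1 when the i-th and j-th values match, else max(dp[i-1][j], dp[i][j-1]).
    ·  2  4  5  4  3  5  5  5  2
 ·  0  0  0  0  0  0  0  0  0  0
 5  0  0  0  1  1  1  1  1  1  1
 5  0  0  0  1  1  1  2  2  2  2
 5  0  0  0  1  1  1  2  3  3  3
 3  0  0  0  1  1  2  2  3  3  3
 2  0  1  1  1  1  2  2  3  3  4
 5  0  1  1  2  2  2  3  3  4  4
 6  0  1  1  2  2  2  3  3  4  4
 3  0  1  1  2  2  3  3  3  4  4
 5  0  1  1  2  2  3  4  4  4  4
 5  0  1  1  2  2  3  4  5  5  5
 5  0  1  1  2  2  3  4  5  6  6
dp[11][9] = 6. One LCS (by backtracking along matches): 2, 5, 3, 5, 5, 5.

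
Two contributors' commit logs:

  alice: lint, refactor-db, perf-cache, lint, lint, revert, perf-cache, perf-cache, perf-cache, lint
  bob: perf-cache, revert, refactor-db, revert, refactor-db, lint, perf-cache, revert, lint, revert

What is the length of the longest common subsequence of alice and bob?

4

Taking lint [1,6], perf-cache [3,7], lint [5,9], revert [6,10] gives a common subsequence of length 4. Since dp[10][10] = 4, nothing longer is possible.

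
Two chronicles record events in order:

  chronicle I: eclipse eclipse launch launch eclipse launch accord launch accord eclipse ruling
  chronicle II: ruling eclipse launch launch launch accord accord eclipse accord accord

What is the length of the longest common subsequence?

One common subsequence of length 7: eclipse (chronicle I #2, chronicle II #2) → launch (chronicle I #3, chronicle II #3) → launch (chronicle I #4, chronicle II #4) → launch (chronicle I #6, chronicle II #5) → accord (chronicle I #7, chronicle II #6) → accord (chronicle I #9, chronicle II #7) → eclipse (chronicle I #10, chronicle II #8), and the DP table's final entry dp[11][10] is also 7, so no common subsequence is longer.

7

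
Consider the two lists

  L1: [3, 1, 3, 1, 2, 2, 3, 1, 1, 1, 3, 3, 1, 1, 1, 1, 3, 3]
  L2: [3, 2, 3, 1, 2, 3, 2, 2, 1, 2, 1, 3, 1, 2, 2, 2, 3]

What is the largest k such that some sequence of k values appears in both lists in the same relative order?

Pick 3 (L1 #1, L2 #3); then 1 (L1 #2, L2 #4); then 3 (L1 #3, L2 #6); then 2 (L1 #5, L2 #7); then 2 (L1 #6, L2 #8); then 1 (L1 #8, L2 #9); then 1 (L1 #10, L2 #11); then 3 (L1 #12, L2 #12); then 1 (L1 #13, L2 #13); then 3 (L1 #18, L2 #17); all 10 values appear in both, in order. dp[18][17] = 10 confirms this is the maximum.

10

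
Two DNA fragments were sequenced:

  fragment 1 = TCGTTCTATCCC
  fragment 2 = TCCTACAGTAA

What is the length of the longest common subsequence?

6

Pick T (fragment 1 #1, fragment 2 #1), then C (fragment 1 #2, fragment 2 #3), then T (fragment 1 #4, fragment 2 #4), then C (fragment 1 #6, fragment 2 #6), then T (fragment 1 #7, fragment 2 #9), then A (fragment 1 #8, fragment 2 #11); all 6 bases appear in both, in order. dp[12][11] = 6 confirms this is the maximum.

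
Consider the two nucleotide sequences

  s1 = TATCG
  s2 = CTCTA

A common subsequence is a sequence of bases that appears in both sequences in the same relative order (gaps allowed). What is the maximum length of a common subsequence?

2

Taking T [1,4], A [2,5] gives a common subsequence of length 2. The LCS DP gives dp[5][5] = 2, so this is optimal.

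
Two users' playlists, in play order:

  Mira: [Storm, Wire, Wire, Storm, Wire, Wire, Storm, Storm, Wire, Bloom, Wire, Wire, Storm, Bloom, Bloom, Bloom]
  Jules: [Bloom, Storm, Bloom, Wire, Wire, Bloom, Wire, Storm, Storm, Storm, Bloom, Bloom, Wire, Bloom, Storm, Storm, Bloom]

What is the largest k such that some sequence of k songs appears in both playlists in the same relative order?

Taking Storm at Mira[1]=Jules[2], then Wire at Mira[2]=Jules[5], then Wire at Mira[3]=Jules[7], then Storm at Mira[4]=Jules[8], then Storm at Mira[7]=Jules[9], then Storm at Mira[8]=Jules[10], then Wire at Mira[9]=Jules[13], then Bloom at Mira[10]=Jules[14], then Storm at Mira[13]=Jules[16], then Bloom at Mira[16]=Jules[17] gives a common subsequence of length 10. The LCS DP gives dp[16][17] = 10, so this is optimal.

10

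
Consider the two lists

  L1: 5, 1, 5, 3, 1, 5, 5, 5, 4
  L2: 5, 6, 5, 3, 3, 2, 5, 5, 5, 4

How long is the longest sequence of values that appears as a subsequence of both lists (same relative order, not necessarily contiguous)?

7

Let dp[i][j] be the LCS length of the first i values of L1 and the first j values of L2. dp[i][j] = dp[i-1][j-1]+1 when the i-th and j-th values match, else max(dp[i-1][j], dp[i][j-1]).
    ·  5  6  5  3  3  2  5  5  5  4
 ·  0  0  0  0  0  0  0  0  0  0  0
 5  0  1  1  1  1  1  1  1  1  1  1
 1  0  1  1  1  1  1  1  1  1  1  1
 5  0  1  1  2  2  2  2  2  2  2  2
 3  0  1  1  2  3  3  3  3  3  3  3
 1  0  1  1  2  3  3  3  3  3  3  3
 5  0  1  1  2  3  3  3  4  4  4  4
 5  0  1  1  2  3  3  3  4  5  5  5
 5  0  1  1  2  3  3  3  4  5  6  6
 4  0  1  1  2  3  3  3  4  5  6  7
dp[9][10] = 7. One LCS (by backtracking along matches): 5, 5, 3, 5, 5, 5, 4.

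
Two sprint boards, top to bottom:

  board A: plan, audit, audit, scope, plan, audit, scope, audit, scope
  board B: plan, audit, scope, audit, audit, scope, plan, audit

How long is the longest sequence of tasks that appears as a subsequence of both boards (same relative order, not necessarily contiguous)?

6

One common subsequence of length 6: plan (board A #1, board B #1), audit (board A #2, board B #4), audit (board A #3, board B #5), scope (board A #4, board B #6), plan (board A #5, board B #7), audit (board A #8, board B #8). Since dp[9][8] = 6, nothing longer is possible.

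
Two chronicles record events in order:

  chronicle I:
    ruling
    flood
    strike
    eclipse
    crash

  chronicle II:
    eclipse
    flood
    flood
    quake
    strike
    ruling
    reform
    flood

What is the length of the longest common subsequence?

Match ruling [1,6], then flood [2,8] — 2 events in the same relative order in both. The LCS DP gives dp[5][8] = 2, so this is optimal.

2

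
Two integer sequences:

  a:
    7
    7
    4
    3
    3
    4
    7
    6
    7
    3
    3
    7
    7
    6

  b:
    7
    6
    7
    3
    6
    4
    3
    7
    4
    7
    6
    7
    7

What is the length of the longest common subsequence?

9

Taking 7 [1,1] → 7 [2,3] → 4 [3,6] → 3 [4,7] → 4 [6,9] → 7 [7,10] → 6 [8,11] → 7 [12,12] → 7 [13,13] gives a common subsequence of length 9. The LCS DP gives dp[14][13] = 9, so this is optimal.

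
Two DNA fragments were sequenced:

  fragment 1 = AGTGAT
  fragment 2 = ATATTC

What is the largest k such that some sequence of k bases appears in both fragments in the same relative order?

One common subsequence of length 4: A [1,1], T [3,2], A [5,3], T [6,5]. The LCS DP gives dp[6][6] = 4, so this is optimal.

4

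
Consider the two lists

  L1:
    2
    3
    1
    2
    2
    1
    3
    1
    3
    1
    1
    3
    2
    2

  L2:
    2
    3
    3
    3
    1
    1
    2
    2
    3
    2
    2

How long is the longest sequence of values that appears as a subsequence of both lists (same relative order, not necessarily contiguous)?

9

Match 2 [1,1], 3 [2,2], 3 [7,3], 3 [9,4], 1 [10,5], 1 [11,6], 3 [12,9], 2 [13,10], 2 [14,11] — 9 values in the same relative order in both. dp[14][11] = 9 confirms this is the maximum.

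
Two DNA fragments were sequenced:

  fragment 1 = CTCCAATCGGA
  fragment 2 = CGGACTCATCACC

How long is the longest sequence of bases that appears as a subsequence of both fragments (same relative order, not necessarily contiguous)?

7

Let dp[i][j] be the LCS length of the first i bases of fragment 1 and the first j bases of fragment 2. dp[i][j] = dp[i-1][j-1]+1 when the i-th and j-th bases match, else max(dp[i-1][j], dp[i][j-1]).
    ·  C  G  G  A  C  T  C  A  T  C  A  C  C
 ·  0  0  0  0  0  0  0  0  0  0  0  0  0  0
 C  0  1  1  1  1  1  1  1  1  1  1  1  1  1
 T  0  1  1  1  1  1  2  2  2  2  2  2  2  2
 C  0  1  1  1  1  2  2  3  3  3  3  3  3  3
 C  0  1  1  1  1  2  2  3  3  3  4  4  4  4
 A  0  1  1  1  2  2  2  3  4  4  4  5  5  5
 A  0  1  1  1  2  2  2  3  4  4  4  5  5  5
 T  0  1  1  1  2  2  3  3  4  5  5  5  5  5
 C  0  1  1  1  2  3  3  4  4  5  6  6  6  6
 G  0  1  2  2  2  3  3  4  4  5  6  6  6  6
 G  0  1  2  3  3  3  3  4  4  5  6  6  6  6
 A  0  1  2  3  4  4  4  4  5  5  6  7  7  7
dp[11][13] = 7. One LCS (by backtracking along matches): CTCATCA.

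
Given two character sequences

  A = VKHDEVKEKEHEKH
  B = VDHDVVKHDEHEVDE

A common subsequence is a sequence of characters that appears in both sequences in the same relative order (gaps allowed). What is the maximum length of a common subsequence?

One common subsequence of length 8: V (A #1, B #1) → H (A #3, B #3) → D (A #4, B #4) → V (A #6, B #6) → K (A #7, B #7) → E (A #8, B #10) → E (A #10, B #12) → E (A #12, B #15). Since dp[14][15] = 8, nothing longer is possible.

8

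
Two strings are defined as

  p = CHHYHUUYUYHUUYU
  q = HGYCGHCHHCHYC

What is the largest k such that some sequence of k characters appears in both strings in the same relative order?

Pick C at p[1]=q[4], then H at p[2]=q[6], then H at p[3]=q[8], then H at p[5]=q[9], then H at p[11]=q[11], then Y at p[14]=q[12]; all 6 characters appear in both, in order. Since dp[15][13] = 6, nothing longer is possible.

6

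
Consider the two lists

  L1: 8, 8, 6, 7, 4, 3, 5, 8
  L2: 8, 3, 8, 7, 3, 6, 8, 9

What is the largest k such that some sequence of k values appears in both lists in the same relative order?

5

Let dp[i][j] be the LCS length of the first i values of L1 and the first j values of L2. dp[i][j] = dp[i-1][j-1]+1 when the i-th and j-th values match, else max(dp[i-1][j], dp[i][j-1]).
    ·  8  3  8  7  3  6  8  9
 ·  0  0  0  0  0  0  0  0  0
 8  0  1  1  1  1  1  1  1  1
 8  0  1  1  2  2  2  2  2  2
 6  0  1  1  2  2  2  3  3  3
 7  0  1  1  2  3  3  3  3  3
 4  0  1  1  2  3  3  3  3  3
 3  0  1  2  2  3  4  4  4  4
 5  0  1  2  2  3  4  4  4  4
 8  0  1  2  3  3  4  4  5  5
dp[8][8] = 5. One LCS (by backtracking along matches): 8, 8, 7, 3, 8.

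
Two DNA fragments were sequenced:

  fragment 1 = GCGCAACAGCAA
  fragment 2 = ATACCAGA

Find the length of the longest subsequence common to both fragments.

6

Taking A at fragment 1[5]=fragment 2[1], then A at fragment 1[6]=fragment 2[3], then C at fragment 1[7]=fragment 2[5], then A at fragment 1[8]=fragment 2[6], then G at fragment 1[9]=fragment 2[7], then A at fragment 1[12]=fragment 2[8] gives a common subsequence of length 6. dp[12][8] = 6 confirms this is the maximum.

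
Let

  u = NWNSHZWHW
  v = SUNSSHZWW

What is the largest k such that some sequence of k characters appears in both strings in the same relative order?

6

Taking N [1,3]; then S [4,5]; then H [5,6]; then Z [6,7]; then W [7,8]; then W [9,9] gives a common subsequence of length 6. The LCS DP gives dp[9][9] = 6, so this is optimal.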